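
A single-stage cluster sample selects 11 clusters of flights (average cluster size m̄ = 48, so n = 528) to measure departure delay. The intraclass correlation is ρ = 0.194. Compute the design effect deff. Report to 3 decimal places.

deff = 1 + (48 − 1)·0.194 = 1 + 9.118 = 10.118.

10.118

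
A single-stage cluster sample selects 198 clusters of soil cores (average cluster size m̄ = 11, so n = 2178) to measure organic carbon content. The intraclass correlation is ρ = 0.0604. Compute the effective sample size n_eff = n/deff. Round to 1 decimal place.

deff = 1 + (11 − 1)·0.0604 = 1 + 0.604 = 1.604.
n_eff = 2178 / 1.604 = 1357.9.

1357.9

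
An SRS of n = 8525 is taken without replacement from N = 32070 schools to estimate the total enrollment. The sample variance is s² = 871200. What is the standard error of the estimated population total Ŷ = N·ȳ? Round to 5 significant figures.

Var(Ŷ) = N²·Var(ȳ) = N²·(1 − n/N)·s²/n.
f = 8525/32070 = 0.26582476; Var(ȳ) = 0.73417524·871200/8525 = 75.027973.
Var(Ŷ) = 32070² · 75.027973 = 7.7165137 × 10^10.
SE(Ŷ) = √(7.7165137 × 10^10) = 277790.

277790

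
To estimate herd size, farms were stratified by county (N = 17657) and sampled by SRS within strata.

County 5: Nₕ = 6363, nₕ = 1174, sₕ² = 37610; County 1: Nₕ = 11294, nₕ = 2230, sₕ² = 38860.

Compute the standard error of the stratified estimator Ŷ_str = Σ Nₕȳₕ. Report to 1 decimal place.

53306.9

Var(Ŷ_str) = Σₕ Nₕ²(1 − fₕ)sₕ²/nₕ.
County 5: 6363²·(1 − 1174/6363)·37610/1174 = 1.0577446 × 10^9.
County 1: 11294²·(1 − 2230/11294)·38860/2230 = 1.7838799 × 10^9.
Sum = 2.8416245 × 10^9.
SE = √(2.8416245 × 10^9) = 53306.9.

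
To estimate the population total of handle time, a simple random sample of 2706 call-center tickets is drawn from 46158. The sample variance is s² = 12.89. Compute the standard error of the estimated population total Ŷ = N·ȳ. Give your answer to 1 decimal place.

3090.9

Var(Ŷ) = N²·Var(ȳ) = N²·(1 − n/N)·s²/n.
f = 2706/46158 = 0.05862472; Var(ȳ) = 0.94137528·12.89/2706 = 0.0044842303.
Var(Ŷ) = 46158² · 0.0044842303 = 9.553926 × 10^6.
SE(Ŷ) = √(9.553926 × 10^6) = 3090.9.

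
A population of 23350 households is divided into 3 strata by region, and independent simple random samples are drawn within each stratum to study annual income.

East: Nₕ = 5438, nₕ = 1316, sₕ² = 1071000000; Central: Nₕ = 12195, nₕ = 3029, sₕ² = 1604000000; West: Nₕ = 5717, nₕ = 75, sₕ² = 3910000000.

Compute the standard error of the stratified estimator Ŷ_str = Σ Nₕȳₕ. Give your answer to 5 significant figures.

4.1941 × 10^7

Var(Ŷ_str) = Σₕ Nₕ²(1 − fₕ)sₕ²/nₕ.
East: 5438²·(1 − 1316/5438)·1071000000/1316 = 1.824235 × 10^13.
Central: 12195²·(1 − 3029/12195)·1604000000/3029 = 5.9192509 × 10^13.
West: 5717²·(1 − 75/5717)·3910000000/75 = 1.681577 × 10^15.
Sum = 1.7590119 × 10^15.
SE = √(1.7590119 × 10^15) = 4.1941 × 10^7.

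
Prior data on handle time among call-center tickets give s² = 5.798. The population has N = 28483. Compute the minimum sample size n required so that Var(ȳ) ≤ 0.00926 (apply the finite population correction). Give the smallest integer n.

613

Without fpc, n₀ = s²/D = 5.798/0.00926 = 626.1339.
With fpc, (1 − n/N)·s²/n ≤ D requires n ≥ n₀/(1 + n₀/N) = 626.1339/(1 + 626.1339/28483) = 612.6658.
Rounding up, n = 613.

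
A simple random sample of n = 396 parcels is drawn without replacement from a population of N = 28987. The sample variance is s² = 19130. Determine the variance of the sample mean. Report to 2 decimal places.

Under SRS without replacement, Var(ȳ) = (1 − f)·s²/n with f = n/N = 396/28987 = 0.01366130.
Var(ȳ) = (1 − 0.01366130)·19130/396 = 0.98633870·48.308081 = 47.64813.

47.65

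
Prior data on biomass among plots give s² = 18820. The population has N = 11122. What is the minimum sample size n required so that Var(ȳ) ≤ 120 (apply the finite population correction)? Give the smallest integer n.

155

Without fpc, n₀ = s²/D = 18820/120 = 156.8333.
With fpc, (1 − n/N)·s²/n ≤ D requires n ≥ n₀/(1 + n₀/N) = 156.8333/(1 + 156.8333/11122) = 154.6525.
Rounding up, n = 155.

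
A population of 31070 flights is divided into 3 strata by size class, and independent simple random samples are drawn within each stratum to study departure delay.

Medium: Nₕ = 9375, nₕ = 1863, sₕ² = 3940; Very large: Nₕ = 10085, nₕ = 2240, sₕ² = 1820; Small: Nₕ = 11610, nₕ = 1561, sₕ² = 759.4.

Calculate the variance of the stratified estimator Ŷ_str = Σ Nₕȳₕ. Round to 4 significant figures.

Var(Ŷ_str) = Σₕ Nₕ²(1 − fₕ)sₕ²/nₕ.
Medium: 9375²·(1 − 1863/9375)·3940/1863 = 1.4893961 × 10^8.
Very large: 10085²·(1 − 2240/10085)·1820/2240 = 6.428242 × 10^7.
Small: 11610²·(1 − 1561/11610)·759.4/1561 = 5.6757434 × 10^7.
Sum = 2.6997946 × 10^8.

2.700 × 10^8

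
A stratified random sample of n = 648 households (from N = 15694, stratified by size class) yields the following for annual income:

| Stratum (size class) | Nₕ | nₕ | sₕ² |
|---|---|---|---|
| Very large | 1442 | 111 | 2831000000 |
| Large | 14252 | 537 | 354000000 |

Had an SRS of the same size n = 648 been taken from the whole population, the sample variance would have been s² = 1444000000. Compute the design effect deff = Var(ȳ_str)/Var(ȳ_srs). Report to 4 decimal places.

0.3379

Var(ȳ_str) = Σ Wₕ²(1−fₕ)sₕ²/nₕ with Wₕ = Nₕ/15694:
  Very large: (1442/15694)²·(1−111/1442)·2831000000/111 = 198743.49
  Large: (14252/15694)²·(1−537/14252)·354000000/537 = 523158.52
  → Var(ȳ_str) = 721902.01.
Var(ȳ_srs) = (1 − 648/15694)·1444000000/648 = 2.1363854 × 10^6.
deff = 721902.01 / (2.1363854 × 10^6) = 0.3379.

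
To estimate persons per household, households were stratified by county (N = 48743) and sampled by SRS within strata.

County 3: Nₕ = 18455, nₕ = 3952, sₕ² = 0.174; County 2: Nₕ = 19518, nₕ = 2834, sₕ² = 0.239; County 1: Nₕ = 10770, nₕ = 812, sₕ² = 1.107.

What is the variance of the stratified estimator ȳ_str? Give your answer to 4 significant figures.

7.806 × 10^-5

Var(ȳ_str) = Σₕ Wₕ²(1 − fₕ)sₕ²/nₕ with Wₕ = Nₕ/N, N = 48743.
County 3: Wₕ = 0.37861847; term = 0.37861847²·(1 − 0.21414251)·0.174/3952 = 4.9599774 × 10^-6.
County 2: Wₕ = 0.40042673; term = 0.40042673²·(1 − 0.14519930)·0.239/2834 = 1.1558701 × 10^-5.
County 1: Wₕ = 0.22095480; term = 0.22095480²·(1 − 0.07539461)·1.107/812 = 6.1539634 × 10^-5.
Sum = 7.8058312 × 10^-5.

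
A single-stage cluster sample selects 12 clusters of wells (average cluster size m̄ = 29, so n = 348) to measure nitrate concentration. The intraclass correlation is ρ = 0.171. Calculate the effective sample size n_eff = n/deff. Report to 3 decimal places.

60.124

deff = 1 + (29 − 1)·0.171 = 1 + 4.788 = 5.788.
n_eff = 348 / 5.788 = 60.124.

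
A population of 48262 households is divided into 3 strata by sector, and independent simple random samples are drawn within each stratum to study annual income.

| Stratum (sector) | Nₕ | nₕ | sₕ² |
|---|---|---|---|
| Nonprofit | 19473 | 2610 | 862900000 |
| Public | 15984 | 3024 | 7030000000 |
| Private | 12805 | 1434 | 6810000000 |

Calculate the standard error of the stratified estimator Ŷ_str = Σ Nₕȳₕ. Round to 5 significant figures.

Var(Ŷ_str) = Σₕ Nₕ²(1 − fₕ)sₕ²/nₕ.
Nonprofit: 19473²·(1 − 2610/19473)·862900000/2610 = 1.0856446 × 10^14.
Public: 15984²·(1 − 3024/15984)·7030000000/3024 = 4.8157509 × 10^14.
Private: 12805²·(1 − 1434/12805)·6810000000/1434 = 6.9147455 × 10^14.
Sum = 1.2816141 × 10^15.
SE = √(1.2816141 × 10^15) = 3.5800 × 10^7.

3.5800 × 10^7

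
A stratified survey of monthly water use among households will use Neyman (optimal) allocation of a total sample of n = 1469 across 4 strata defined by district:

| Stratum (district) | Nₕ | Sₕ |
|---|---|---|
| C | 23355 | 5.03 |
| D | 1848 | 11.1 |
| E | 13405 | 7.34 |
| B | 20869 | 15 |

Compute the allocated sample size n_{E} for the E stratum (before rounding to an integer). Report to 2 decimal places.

Neyman allocation: nₕ = n·NₕSₕ / Σⱼ NⱼSⱼ.
Σ NⱼSⱼ = 23355·5.03 + 1848·11.1 + 13405·7.34 + 20869·15 = 549416.15.
n_{E} = 1469·13405·7.34 / 549416.15 = 263.08.

263.08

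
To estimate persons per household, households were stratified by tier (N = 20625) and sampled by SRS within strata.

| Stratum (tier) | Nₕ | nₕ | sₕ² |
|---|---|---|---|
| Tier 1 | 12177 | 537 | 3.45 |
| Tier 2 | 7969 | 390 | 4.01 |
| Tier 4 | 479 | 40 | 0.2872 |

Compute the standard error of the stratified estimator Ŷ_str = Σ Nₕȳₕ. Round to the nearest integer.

1238

Var(Ŷ_str) = Σₕ Nₕ²(1 − fₕ)sₕ²/nₕ.
Tier 1: 12177²·(1 − 537/12177)·3.45/537 = 910621.91.
Tier 2: 7969²·(1 − 390/7969)·4.01/390 = 621005.58.
Tier 4: 479²·(1 − 40/479)·0.2872/40 = 1509.8176.
Sum = 1.5331373 × 10^6.
SE = √(1.5331373 × 10^6) = 1238.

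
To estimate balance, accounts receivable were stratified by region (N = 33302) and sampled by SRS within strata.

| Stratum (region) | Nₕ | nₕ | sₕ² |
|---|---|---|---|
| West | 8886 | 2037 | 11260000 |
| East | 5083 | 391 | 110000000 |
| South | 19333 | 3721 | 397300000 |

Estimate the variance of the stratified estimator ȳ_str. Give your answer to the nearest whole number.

Var(ȳ_str) = Σₕ Wₕ²(1 − fₕ)sₕ²/nₕ with Wₕ = Nₕ/N, N = 33302.
West: Wₕ = 0.26683082; term = 0.26683082²·(1 − 0.22923700)·11260000/2037 = 303.34735.
East: Wₕ = 0.15263348; term = 0.15263348²·(1 − 0.07692308)·110000000/391 = 6049.9726.
South: Wₕ = 0.58053570; term = 0.58053570²·(1 − 0.19246884)·397300000/3721 = 29058.692.
Sum = 35412.012.

35412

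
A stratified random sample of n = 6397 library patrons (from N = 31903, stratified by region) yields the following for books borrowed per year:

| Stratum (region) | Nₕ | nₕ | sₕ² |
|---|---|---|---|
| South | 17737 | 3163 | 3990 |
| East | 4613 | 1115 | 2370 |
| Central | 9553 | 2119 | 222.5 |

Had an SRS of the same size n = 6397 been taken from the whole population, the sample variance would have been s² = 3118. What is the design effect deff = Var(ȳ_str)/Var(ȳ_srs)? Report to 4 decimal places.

Var(ȳ_str) = Σ Wₕ²(1−fₕ)sₕ²/nₕ with Wₕ = Nₕ/31903:
  South: (17737/31903)²·(1−3163/17737)·3990/3163 = 0.32038309
  East: (4613/31903)²·(1−1115/4613)·2370/1115 = 0.033698742
  Central: (9553/31903)²·(1−2119/9553)·222.5/2119 = 0.0073265302
  → Var(ȳ_str) = 0.36140836.
Var(ȳ_srs) = (1 − 6397/31903)·3118/6397 = 0.38968222.
deff = 0.36140836 / 0.38968222 = 0.9274.

0.9274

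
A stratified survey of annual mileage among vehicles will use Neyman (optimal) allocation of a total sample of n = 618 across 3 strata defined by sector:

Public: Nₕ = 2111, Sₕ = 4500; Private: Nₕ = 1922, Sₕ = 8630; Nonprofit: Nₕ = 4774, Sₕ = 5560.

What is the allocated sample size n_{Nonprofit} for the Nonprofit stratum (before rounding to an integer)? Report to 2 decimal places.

Neyman allocation: nₕ = n·NₕSₕ / Σⱼ NⱼSⱼ.
Σ NⱼSⱼ = 2111·4500 + 1922·8630 + 4774·5560 = 5.26298 × 10^7.
n_{Nonprofit} = 618·4774·5560 / (5.26298 × 10^7) = 311.68.

311.68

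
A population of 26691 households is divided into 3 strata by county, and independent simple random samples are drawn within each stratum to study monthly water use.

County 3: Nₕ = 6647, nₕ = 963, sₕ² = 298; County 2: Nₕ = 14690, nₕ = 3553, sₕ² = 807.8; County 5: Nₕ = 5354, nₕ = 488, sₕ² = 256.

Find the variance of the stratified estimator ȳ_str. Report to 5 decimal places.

0.08781

Var(ȳ_str) = Σₕ Wₕ²(1 − fₕ)sₕ²/nₕ with Wₕ = Nₕ/N, N = 26691.
County 3: Wₕ = 0.24903526; term = 0.24903526²·(1 − 0.14487739)·298/963 = 0.016411189.
County 2: Wₕ = 0.55037278; term = 0.55037278²·(1 − 0.24186521)·807.8/3553 = 0.052211836.
County 5: Wₕ = 0.20059196; term = 0.20059196²·(1 − 0.09114681)·256/488 = 0.019184078.
Sum = 0.087807103.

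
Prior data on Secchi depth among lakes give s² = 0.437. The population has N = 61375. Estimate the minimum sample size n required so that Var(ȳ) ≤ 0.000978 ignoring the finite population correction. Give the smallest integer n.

447

Without fpc, n₀ = s²/D = 0.437/0.000978 = 446.8303.
Rounding up, n = 447.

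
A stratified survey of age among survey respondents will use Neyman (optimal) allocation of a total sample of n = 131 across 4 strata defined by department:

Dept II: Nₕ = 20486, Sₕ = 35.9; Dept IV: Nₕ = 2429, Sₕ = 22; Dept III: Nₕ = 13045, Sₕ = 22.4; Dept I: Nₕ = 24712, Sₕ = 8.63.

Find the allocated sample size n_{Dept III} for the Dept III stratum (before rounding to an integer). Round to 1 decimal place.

Neyman allocation: nₕ = n·NₕSₕ / Σⱼ NⱼSⱼ.
Σ NⱼSⱼ = 20486·35.9 + 2429·22 + 13045·22.4 + 24712·8.63 = 1.294358 × 10^6.
n_{Dept III} = 131·13045·22.4 / (1.294358 × 10^6) = 29.6.

29.6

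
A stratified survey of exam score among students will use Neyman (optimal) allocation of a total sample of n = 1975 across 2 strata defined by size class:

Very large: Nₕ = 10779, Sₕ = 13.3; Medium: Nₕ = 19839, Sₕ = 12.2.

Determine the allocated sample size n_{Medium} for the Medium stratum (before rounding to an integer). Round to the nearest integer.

1240

Neyman allocation: nₕ = n·NₕSₕ / Σⱼ NⱼSⱼ.
Σ NⱼSⱼ = 10779·13.3 + 19839·12.2 = 385396.5.
n_{Medium} = 1975·19839·12.2 / 385396.5 = 1240.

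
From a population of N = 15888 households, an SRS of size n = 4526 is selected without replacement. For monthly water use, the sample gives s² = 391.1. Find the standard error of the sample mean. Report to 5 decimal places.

0.24859

Under SRS without replacement, Var(ȳ) = (1 − f)·s²/n with f = n/N = 4526/15888 = 0.28486908.
Var(ȳ) = (1 − 0.28486908)·391.1/4526 = 0.71513092·0.086411843 = 0.06179578.
SE(ȳ) = √(0.06179578) = 0.24859.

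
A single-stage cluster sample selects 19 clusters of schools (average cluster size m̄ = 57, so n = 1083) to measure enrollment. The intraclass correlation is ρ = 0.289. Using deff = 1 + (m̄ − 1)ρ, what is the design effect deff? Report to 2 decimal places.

deff = 1 + (57 − 1)·0.289 = 1 + 16.184 = 17.184.

17.18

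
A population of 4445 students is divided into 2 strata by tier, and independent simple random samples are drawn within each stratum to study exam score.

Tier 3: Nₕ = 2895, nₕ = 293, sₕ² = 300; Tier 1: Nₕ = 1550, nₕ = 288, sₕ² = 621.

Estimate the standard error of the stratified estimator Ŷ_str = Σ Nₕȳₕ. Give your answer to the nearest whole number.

Var(Ŷ_str) = Σₕ Nₕ²(1 − fₕ)sₕ²/nₕ.
Tier 3: 2895²·(1 − 293/2895)·300/293 = 7.7127543 × 10^6.
Tier 1: 1550²·(1 − 288/1550)·621/288 = 4.2178406 × 10^6.
Sum = 1.1930595 × 10^7.
SE = √(1.1930595 × 10^7) = 3454.

3454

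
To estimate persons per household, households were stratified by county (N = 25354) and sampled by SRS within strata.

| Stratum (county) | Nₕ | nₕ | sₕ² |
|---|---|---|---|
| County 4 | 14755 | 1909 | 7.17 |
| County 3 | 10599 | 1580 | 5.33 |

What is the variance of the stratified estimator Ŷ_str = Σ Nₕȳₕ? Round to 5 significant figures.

Var(Ŷ_str) = Σₕ Nₕ²(1 − fₕ)sₕ²/nₕ.
County 4: 14755²·(1 − 1909/14755)·7.17/1909 = 711902.24.
County 3: 10599²·(1 − 1580/10599)·5.33/1580 = 322473.03.
Sum = 1.0343753 × 10^6.

1.0344 × 10^6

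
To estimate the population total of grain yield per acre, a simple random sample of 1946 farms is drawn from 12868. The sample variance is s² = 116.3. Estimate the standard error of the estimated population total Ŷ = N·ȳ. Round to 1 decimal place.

2898.2

Var(Ŷ) = N²·Var(ȳ) = N²·(1 − n/N)·s²/n.
f = 1946/12868 = 0.15122785; Var(ȳ) = 0.84877215·116.3/1946 = 0.050725694.
Var(Ŷ) = 12868² · 0.050725694 = 8.3994355 × 10^6.
SE(Ŷ) = √(8.3994355 × 10^6) = 2898.2.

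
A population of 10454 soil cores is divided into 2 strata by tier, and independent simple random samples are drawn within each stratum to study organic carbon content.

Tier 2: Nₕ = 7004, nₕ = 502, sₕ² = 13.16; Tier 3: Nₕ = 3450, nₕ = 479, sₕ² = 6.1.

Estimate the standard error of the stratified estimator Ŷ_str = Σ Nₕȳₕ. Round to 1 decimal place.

Var(Ŷ_str) = Σₕ Nₕ²(1 − fₕ)sₕ²/nₕ.
Tier 2: 7004²·(1 − 502/7004)·13.16/502 = 1.1938377 × 10^6.
Tier 3: 3450²·(1 − 479/3450)·6.1/479 = 130531.72.
Sum = 1.3243694 × 10^6.
SE = √(1.3243694 × 10^6) = 1150.8.

1150.8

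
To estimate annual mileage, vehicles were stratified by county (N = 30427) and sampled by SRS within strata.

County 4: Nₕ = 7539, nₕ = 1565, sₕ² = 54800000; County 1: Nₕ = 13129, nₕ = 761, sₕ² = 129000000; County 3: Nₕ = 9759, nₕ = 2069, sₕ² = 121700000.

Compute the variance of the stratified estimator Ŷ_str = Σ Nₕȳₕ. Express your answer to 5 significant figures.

Var(Ŷ_str) = Σₕ Nₕ²(1 − fₕ)sₕ²/nₕ.
County 4: 7539²·(1 − 1565/7539)·54800000/1565 = 1.577049 × 10^12.
County 1: 13129²·(1 − 761/13129)·129000000/761 = 2.7525561 × 10^13.
County 3: 9759²·(1 − 2069/9759)·121700000/2069 = 4.414299 × 10^12.
Sum = 3.3516909 × 10^13.

3.3517 × 10^13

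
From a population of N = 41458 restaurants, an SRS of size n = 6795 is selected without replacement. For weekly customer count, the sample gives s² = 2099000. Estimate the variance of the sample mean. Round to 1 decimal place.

Under SRS without replacement, Var(ȳ) = (1 − f)·s²/n with f = n/N = 6795/41458 = 0.16390082.
Var(ȳ) = (1 − 0.16390082)·2099000/6795 = 0.83609918·308.90361 = 258.27405.

258.3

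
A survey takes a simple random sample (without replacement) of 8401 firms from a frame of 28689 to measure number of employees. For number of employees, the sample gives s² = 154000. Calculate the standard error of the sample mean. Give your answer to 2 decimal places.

3.60

Under SRS without replacement, Var(ȳ) = (1 − f)·s²/n with f = n/N = 8401/28689 = 0.29283000.
Var(ȳ) = (1 − 0.29283000)·154000/8401 = 0.70717000·18.331151 = 12.96324.
SE(ȳ) = √(12.96324) = 3.60.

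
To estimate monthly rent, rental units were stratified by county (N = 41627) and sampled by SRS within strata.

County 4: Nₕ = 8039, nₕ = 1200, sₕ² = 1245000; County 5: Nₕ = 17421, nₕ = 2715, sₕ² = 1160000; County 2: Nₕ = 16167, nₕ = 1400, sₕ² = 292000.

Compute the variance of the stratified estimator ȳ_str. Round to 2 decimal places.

124.82

Var(ȳ_str) = Σₕ Wₕ²(1 − fₕ)sₕ²/nₕ with Wₕ = Nₕ/N, N = 41627.
County 4: Wₕ = 0.19311985; term = 0.19311985²·(1 − 0.14927230)·1245000/1200 = 32.91793.
County 5: Wₕ = 0.41850241; term = 0.41850241²·(1 − 0.15584639)·1160000/2715 = 63.169228.
County 2: Wₕ = 0.38837774; term = 0.38837774²·(1 − 0.08659615)·292000/1400 = 28.735999.
Sum = 124.82316.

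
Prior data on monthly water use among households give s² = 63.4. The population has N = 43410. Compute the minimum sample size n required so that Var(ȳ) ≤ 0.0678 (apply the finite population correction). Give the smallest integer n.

Without fpc, n₀ = s²/D = 63.4/0.0678 = 935.1032.
With fpc, (1 − n/N)·s²/n ≤ D requires n ≥ n₀/(1 + n₀/N) = 935.1032/(1 + 935.1032/43410) = 915.3847.
Rounding up, n = 916.

916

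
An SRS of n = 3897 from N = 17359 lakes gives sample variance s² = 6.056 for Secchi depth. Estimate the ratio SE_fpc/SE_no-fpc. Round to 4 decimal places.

0.8806

f = n/N = 3897/17359 = 0.22449450.
SE_no-fpc = √(s²/n) = 0.039421008; SE_fpc = √((1−f)s²/n) = 0.03471524.
Ratio = √(1−f) = 0.88062790.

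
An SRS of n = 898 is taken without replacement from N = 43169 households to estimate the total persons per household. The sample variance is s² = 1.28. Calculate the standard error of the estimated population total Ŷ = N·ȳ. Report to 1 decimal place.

1612.8

Var(Ŷ) = N²·Var(ȳ) = N²·(1 − n/N)·s²/n.
f = 898/43169 = 0.02080196; Var(ȳ) = 0.97919804·1.28/898 = 0.0013957388.
Var(Ŷ) = 43169² · 0.0013957388 = 2.6010466 × 10^6.
SE(Ŷ) = √(2.6010466 × 10^6) = 1612.8.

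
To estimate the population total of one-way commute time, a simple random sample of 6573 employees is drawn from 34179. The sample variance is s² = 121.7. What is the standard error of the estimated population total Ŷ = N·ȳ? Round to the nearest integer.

Var(Ŷ) = N²·Var(ȳ) = N²·(1 − n/N)·s²/n.
f = 6573/34179 = 0.19231107; Var(ȳ) = 0.80768893·121.7/6573 = 0.014954472.
Var(Ŷ) = 34179² · 0.014954472 = 1.7469875 × 10^7.
SE(Ŷ) = √(1.7469875 × 10^7) = 4180.

4180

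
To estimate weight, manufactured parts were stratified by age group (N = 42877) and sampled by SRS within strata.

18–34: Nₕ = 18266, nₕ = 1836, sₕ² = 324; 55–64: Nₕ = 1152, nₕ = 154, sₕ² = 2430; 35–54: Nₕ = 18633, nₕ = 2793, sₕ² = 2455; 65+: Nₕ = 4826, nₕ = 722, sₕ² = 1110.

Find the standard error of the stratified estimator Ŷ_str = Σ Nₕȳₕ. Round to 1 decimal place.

18999.5

Var(Ŷ_str) = Σₕ Nₕ²(1 − fₕ)sₕ²/nₕ.
18–34: 18266²·(1 − 1836/18266)·324/1836 = 5.2960655 × 10^7.
55–64: 1152²·(1 − 154/1152)·2430/154 = 1.8141307 × 10^7.
35–54: 18633²·(1 − 2793/18633)·2455/2793 = 2.59429 × 10^8.
65+: 4826²·(1 − 722/4826)·1110/722 = 3.044952 × 10^7.
Sum = 3.6098048 × 10^8.
SE = √(3.6098048 × 10^8) = 18999.5.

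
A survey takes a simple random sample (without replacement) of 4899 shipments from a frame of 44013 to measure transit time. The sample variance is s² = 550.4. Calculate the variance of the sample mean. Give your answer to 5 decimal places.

Under SRS without replacement, Var(ȳ) = (1 − f)·s²/n with f = n/N = 4899/44013 = 0.11130802.
Var(ȳ) = (1 − 0.11130802)·550.4/4899 = 0.88869198·0.11234946 = 0.099844063.

0.09984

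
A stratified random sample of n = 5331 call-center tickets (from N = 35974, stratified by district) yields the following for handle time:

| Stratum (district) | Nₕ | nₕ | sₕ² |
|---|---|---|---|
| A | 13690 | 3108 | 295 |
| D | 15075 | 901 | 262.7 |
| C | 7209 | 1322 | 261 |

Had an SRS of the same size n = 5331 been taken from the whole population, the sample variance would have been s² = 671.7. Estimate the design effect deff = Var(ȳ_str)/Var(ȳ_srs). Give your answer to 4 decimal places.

0.6079

Var(ȳ_str) = Σ Wₕ²(1−fₕ)sₕ²/nₕ with Wₕ = Nₕ/35974:
  A: (13690/35974)²·(1−3108/13690)·295/3108 = 0.010625142
  D: (15075/35974)²·(1−901/15075)·262.7/901 = 0.048140165
  C: (7209/35974)²·(1−1322/7209)·261/1322 = 0.0064744168
  → Var(ȳ_str) = 0.065239724.
Var(ȳ_srs) = (1 − 5331/35974)·671.7/5331 = 0.10732706.
deff = 0.065239724 / 0.10732706 = 0.6079.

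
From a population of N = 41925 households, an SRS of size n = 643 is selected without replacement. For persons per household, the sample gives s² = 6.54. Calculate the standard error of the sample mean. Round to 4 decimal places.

0.1001

Under SRS without replacement, Var(ȳ) = (1 − f)·s²/n with f = n/N = 643/41925 = 0.01533691.
Var(ȳ) = (1 − 0.01533691)·6.54/643 = 0.98466309·0.010171073 = 0.01001508.
SE(ȳ) = √(0.01001508) = 0.1001.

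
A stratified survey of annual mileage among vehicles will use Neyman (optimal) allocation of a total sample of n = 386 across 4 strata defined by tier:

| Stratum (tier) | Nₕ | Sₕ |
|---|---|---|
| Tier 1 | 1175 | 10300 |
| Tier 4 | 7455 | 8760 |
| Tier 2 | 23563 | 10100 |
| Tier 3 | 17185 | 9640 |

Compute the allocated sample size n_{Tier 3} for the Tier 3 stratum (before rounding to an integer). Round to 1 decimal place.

Neyman allocation: nₕ = n·NₕSₕ / Σⱼ NⱼSⱼ.
Σ NⱼSⱼ = 1175·10300 + 7455·8760 + 23563·10100 + 17185·9640 = 4.81058 × 10^8.
n_{Tier 3} = 386·17185·9640 / (4.81058 × 10^8) = 132.9.

132.9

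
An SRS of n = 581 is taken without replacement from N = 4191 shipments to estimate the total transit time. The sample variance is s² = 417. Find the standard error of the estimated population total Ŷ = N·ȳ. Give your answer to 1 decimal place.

Var(Ŷ) = N²·Var(ȳ) = N²·(1 − n/N)·s²/n.
f = 581/4191 = 0.13863040; Var(ȳ) = 0.86136960·417/581 = 0.61822913.
Var(Ŷ) = 4191² · 0.61822913 = 1.0858874 × 10^7.
SE(Ŷ) = √(1.0858874 × 10^7) = 3295.3.

3295.3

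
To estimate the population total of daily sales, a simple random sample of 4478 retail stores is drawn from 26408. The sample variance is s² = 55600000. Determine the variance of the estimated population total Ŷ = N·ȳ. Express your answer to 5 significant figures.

7.1906 × 10^12

Var(Ŷ) = N²·Var(ȳ) = N²·(1 − n/N)·s²/n.
f = 4478/26408 = 0.16956983; Var(ȳ) = 0.83043017·55600000/4478 = 10310.835.
Var(Ŷ) = 26408² · 10310.835 = 7.1905955 × 10^12.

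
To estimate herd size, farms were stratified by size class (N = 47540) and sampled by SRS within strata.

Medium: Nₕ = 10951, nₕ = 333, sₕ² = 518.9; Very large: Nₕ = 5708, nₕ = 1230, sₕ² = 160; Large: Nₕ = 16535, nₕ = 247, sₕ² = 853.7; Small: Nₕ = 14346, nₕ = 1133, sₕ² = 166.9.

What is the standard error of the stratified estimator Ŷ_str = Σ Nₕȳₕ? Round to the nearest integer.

33813

Var(Ŷ_str) = Σₕ Nₕ²(1 − fₕ)sₕ²/nₕ.
Medium: 10951²·(1 − 333/10951)·518.9/333 = 1.8119071 × 10^8.
Very large: 5708²·(1 − 1230/5708)·160/1230 = 3.3249332 × 10^6.
Large: 16535²·(1 − 247/16535)·853.7/247 = 9.3085125 × 10^8.
Small: 14346²·(1 − 1133/14346)·166.9/1133 = 2.7922782 × 10^7.
Sum = 1.1432897 × 10^9.
SE = √(1.1432897 × 10^9) = 33813.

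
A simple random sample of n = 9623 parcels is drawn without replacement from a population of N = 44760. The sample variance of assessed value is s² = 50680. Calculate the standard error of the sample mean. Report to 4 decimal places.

Under SRS without replacement, Var(ȳ) = (1 − f)·s²/n with f = n/N = 9623/44760 = 0.21499106.
Var(ȳ) = (1 − 0.21499106)·50680/9623 = 0.78500894·5.2665489 = 4.1342879.
SE(ȳ) = √(4.1342879) = 2.0333.

2.0333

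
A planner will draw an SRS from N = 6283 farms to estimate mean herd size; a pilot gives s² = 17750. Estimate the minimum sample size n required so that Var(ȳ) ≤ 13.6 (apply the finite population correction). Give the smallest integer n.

1081

Without fpc, n₀ = s²/D = 17750/13.6 = 1305.1471.
With fpc, (1 − n/N)·s²/n ≤ D requires n ≥ n₀/(1 + n₀/N) = 1305.1471/(1 + 1305.1471/6283) = 1080.6642.
Rounding up, n = 1081.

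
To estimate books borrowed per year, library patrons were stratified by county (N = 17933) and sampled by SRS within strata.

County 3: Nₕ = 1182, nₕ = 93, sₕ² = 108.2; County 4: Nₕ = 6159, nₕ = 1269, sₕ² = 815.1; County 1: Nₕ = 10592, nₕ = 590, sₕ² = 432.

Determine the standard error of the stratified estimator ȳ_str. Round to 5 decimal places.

Var(ȳ_str) = Σₕ Wₕ²(1 − fₕ)sₕ²/nₕ with Wₕ = Nₕ/N, N = 17933.
County 3: Wₕ = 0.06591201; term = 0.06591201²·(1 − 0.07868020)·108.2/93 = 0.0046567591.
County 4: Wₕ = 0.34344505; term = 0.34344505²·(1 − 0.20603994)·815.1/1269 = 0.060153713.
County 1: Wₕ = 0.59064295; term = 0.59064295²·(1 − 0.05570242)·432/590 = 0.24120742.
Sum = 0.30601789.
SE = √(0.30601789) = 0.55319.

0.55319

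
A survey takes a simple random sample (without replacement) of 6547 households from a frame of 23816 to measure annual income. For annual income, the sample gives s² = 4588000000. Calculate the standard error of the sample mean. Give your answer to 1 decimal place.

712.8

Under SRS without replacement, Var(ȳ) = (1 − f)·s²/n with f = n/N = 6547/23816 = 0.27489923.
Var(ȳ) = (1 − 0.27489923)·4588000000/6547 = 0.72510077·700778.98 = 508135.38.
SE(ȳ) = √(508135.38) = 712.8.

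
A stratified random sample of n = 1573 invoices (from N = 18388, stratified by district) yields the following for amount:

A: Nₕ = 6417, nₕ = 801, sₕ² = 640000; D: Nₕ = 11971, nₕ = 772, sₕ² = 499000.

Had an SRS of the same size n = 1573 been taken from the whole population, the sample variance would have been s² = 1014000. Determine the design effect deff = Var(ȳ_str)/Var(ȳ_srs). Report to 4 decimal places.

Var(ȳ_str) = Σ Wₕ²(1−fₕ)sₕ²/nₕ with Wₕ = Nₕ/18388:
  A: (6417/18388)²·(1−801/6417)·640000/801 = 85.160383
  D: (11971/18388)²·(1−772/11971)·499000/772 = 256.28544
  → Var(ȳ_str) = 341.44582.
Var(ȳ_srs) = (1 − 1573/18388)·1014000/1573 = 589.48344.
deff = 341.44582 / 589.48344 = 0.5792.

0.5792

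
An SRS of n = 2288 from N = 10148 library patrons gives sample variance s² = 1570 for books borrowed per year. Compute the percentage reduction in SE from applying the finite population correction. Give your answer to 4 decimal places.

11.9922

f = n/N = 2288/10148 = 0.22546315.
SE_no-fpc = √(s²/n) = 0.82836514; SE_fpc = √((1−f)s²/n) = 0.72902574.
Ratio = √(1−f) = 0.88007775. Reduction = 100·(1 − 0.88007775) = 11.9922%.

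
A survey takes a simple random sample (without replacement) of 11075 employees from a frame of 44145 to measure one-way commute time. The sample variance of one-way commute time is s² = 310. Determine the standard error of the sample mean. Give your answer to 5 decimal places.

0.14481

Under SRS without replacement, Var(ȳ) = (1 − f)·s²/n with f = n/N = 11075/44145 = 0.25087779.
Var(ȳ) = (1 − 0.25087779)·310/11075 = 0.74912221·0.027990971 = 0.020968658.
SE(ȳ) = √(0.020968658) = 0.14481.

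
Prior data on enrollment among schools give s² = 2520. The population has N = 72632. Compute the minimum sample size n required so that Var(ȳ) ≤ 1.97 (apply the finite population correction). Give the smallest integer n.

Without fpc, n₀ = s²/D = 2520/1.97 = 1279.1878.
With fpc, (1 − n/N)·s²/n ≤ D requires n ≥ n₀/(1 + n₀/N) = 1279.1878/(1 + 1279.1878/72632) = 1257.0488.
Rounding up, n = 1258.

1258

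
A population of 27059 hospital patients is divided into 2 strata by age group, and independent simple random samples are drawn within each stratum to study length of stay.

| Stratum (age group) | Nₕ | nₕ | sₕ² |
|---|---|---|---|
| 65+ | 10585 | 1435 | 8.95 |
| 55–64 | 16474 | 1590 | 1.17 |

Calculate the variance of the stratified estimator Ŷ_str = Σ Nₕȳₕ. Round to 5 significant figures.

Var(Ŷ_str) = Σₕ Nₕ²(1 − fₕ)sₕ²/nₕ.
65+: 10585²·(1 − 1435/10585)·8.95/1435 = 604064.19.
55–64: 16474²·(1 − 1590/16474)·1.17/1590 = 180429.46.
Sum = 784493.65.

784490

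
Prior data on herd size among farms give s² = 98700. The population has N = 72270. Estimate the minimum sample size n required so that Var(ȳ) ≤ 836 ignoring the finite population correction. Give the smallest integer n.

Without fpc, n₀ = s²/D = 98700/836 = 118.0622.
Rounding up, n = 119.

119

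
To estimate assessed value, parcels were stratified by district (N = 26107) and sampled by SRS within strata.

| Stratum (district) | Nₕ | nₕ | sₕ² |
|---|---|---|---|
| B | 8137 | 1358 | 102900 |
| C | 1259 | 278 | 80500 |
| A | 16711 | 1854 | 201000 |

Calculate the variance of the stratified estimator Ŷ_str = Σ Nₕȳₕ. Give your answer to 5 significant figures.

3.1454 × 10^10

Var(Ŷ_str) = Σₕ Nₕ²(1 − fₕ)sₕ²/nₕ.
B: 8137²·(1 − 1358/8137)·102900/1358 = 4.1797043 × 10^9.
C: 1259²·(1 − 278/1259)·80500/278 = 3.5763978 × 10^8.
A: 16711²·(1 − 1854/16711)·201000/1854 = 2.6916581 × 10^10.
Sum = 3.1453925 × 10^10.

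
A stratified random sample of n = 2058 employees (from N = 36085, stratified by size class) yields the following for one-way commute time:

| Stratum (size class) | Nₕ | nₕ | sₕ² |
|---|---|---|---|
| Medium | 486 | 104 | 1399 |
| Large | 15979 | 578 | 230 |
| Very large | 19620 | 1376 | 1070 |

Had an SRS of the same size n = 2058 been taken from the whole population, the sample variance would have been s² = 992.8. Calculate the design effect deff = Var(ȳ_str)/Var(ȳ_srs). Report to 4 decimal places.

0.6395

Var(ȳ_str) = Σ Wₕ²(1−fₕ)sₕ²/nₕ with Wₕ = Nₕ/36085:
  Medium: (486/36085)²·(1−104/486)·1399/104 = 0.0019179204
  Large: (15979/36085)²·(1−578/15979)·230/578 = 0.07520472
  Very large: (19620/36085)²·(1−1376/19620)·1070/1376 = 0.21376224
  → Var(ȳ_str) = 0.29088488.
Var(ȳ_srs) = (1 − 2058/36085)·992.8/2058 = 0.45489729.
deff = 0.29088488 / 0.45489729 = 0.6395.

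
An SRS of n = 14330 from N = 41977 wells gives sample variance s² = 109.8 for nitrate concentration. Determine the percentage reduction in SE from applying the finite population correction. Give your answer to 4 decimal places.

f = n/N = 14330/41977 = 0.34137742.
SE_no-fpc = √(s²/n) = 0.087534262; SE_fpc = √((1−f)s²/n) = 0.071038925.
Ratio = √(1−f) = 0.81155565. Reduction = 100·(1 − 0.81155565) = 18.8444%.

18.8444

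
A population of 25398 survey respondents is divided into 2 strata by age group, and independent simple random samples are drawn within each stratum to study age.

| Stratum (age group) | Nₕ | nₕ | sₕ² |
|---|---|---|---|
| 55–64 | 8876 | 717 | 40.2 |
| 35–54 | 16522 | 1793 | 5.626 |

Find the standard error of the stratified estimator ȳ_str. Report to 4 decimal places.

Var(ȳ_str) = Σₕ Wₕ²(1 − fₕ)sₕ²/nₕ with Wₕ = Nₕ/N, N = 25398.
55–64: Wₕ = 0.34947634; term = 0.34947634²·(1 − 0.08077963)·40.2/717 = 0.0062945123.
35–54: Wₕ = 0.65052366; term = 0.65052366²·(1 − 0.10852197)·5.626/1793 = 0.0011837399.
Sum = 0.0074782522.
SE = √(0.0074782522) = 0.0865.

0.0865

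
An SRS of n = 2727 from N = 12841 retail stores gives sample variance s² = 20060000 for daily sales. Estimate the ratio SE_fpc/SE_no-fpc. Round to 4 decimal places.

f = n/N = 2727/12841 = 0.21236664.
SE_no-fpc = √(s²/n) = 85.767528; SE_fpc = √((1−f)s²/n) = 76.117576.
Ratio = √(1−f) = 0.88748711.

0.8875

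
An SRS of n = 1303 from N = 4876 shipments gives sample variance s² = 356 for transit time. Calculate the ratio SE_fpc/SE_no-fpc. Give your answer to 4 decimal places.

f = n/N = 1303/4876 = 0.26722724.
SE_no-fpc = √(s²/n) = 0.52270035; SE_fpc = √((1−f)s²/n) = 0.44744272.
Ratio = √(1−f) = 0.85602147.

0.8560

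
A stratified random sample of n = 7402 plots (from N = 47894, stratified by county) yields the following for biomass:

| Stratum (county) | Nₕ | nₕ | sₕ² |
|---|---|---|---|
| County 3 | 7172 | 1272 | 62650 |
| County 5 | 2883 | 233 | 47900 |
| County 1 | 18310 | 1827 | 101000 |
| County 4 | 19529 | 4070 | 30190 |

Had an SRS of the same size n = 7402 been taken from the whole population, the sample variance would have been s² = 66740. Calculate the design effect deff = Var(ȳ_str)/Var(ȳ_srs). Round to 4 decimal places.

Var(ȳ_str) = Σ Wₕ²(1−fₕ)sₕ²/nₕ with Wₕ = Nₕ/47894:
  County 3: (7172/47894)²·(1−1272/7172)·62650/1272 = 0.90858181
  County 5: (2883/47894)²·(1−233/2883)·47900/233 = 0.68471192
  County 1: (18310/47894)²·(1−1827/18310)·101000/1827 = 7.2735296
  County 4: (19529/47894)²·(1−4070/19529)·30190/4070 = 0.97626538
  → Var(ȳ_str) = 9.8430887.
Var(ȳ_srs) = (1 − 7402/47894)·66740/7402 = 7.6229881.
deff = 9.8430887 / 7.6229881 = 1.2912.

1.2912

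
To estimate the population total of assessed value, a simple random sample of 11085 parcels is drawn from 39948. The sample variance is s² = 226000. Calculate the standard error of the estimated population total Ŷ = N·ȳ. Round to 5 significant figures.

Var(Ŷ) = N²·Var(ȳ) = N²·(1 − n/N)·s²/n.
f = 11085/39948 = 0.27748573; Var(ȳ) = 0.72251427·226000/11085 = 14.730557.
Var(Ŷ) = 39948² · 14.730557 = 2.3507652 × 10^10.
SE(Ŷ) = √(2.3507652 × 10^10) = 153320.

153320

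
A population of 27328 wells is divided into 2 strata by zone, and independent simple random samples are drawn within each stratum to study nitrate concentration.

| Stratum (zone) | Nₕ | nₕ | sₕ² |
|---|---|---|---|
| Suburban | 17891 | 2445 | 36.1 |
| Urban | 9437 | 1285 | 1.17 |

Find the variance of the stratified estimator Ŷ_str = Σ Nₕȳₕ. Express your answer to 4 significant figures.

Var(Ŷ_str) = Σₕ Nₕ²(1 − fₕ)sₕ²/nₕ.
Suburban: 17891²·(1 − 2445/17891)·36.1/2445 = 4.0801768 × 10^6.
Urban: 9437²·(1 − 1285/9437)·1.17/1285 = 70045.6.
Sum = 4.1502224 × 10^6.

4.150 × 10^6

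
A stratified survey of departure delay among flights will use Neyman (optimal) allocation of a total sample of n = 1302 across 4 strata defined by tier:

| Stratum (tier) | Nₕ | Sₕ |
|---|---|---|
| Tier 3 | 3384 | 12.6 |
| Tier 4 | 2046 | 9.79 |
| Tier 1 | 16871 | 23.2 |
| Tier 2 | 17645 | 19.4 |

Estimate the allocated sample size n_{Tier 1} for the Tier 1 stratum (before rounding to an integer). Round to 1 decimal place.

Neyman allocation: nₕ = n·NₕSₕ / Σⱼ NⱼSⱼ.
Σ NⱼSⱼ = 3384·12.6 + 2046·9.79 + 16871·23.2 + 17645·19.4 = 796388.94.
n_{Tier 1} = 1302·16871·23.2 / 796388.94 = 639.9.

639.9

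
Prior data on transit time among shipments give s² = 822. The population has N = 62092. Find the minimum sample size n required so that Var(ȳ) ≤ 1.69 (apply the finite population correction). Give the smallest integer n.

483

Without fpc, n₀ = s²/D = 822/1.69 = 486.3905.
With fpc, (1 − n/N)·s²/n ≤ D requires n ≥ n₀/(1 + n₀/N) = 486.3905/(1 + 486.3905/62092) = 482.6100.
Rounding up, n = 483.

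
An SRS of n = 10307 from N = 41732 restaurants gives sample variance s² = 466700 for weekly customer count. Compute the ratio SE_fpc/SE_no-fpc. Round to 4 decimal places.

0.8678

f = n/N = 10307/41732 = 0.24698073.
SE_no-fpc = √(s²/n) = 6.7290346; SE_fpc = √((1−f)s²/n) = 5.839233.
Ratio = √(1−f) = 0.86776683.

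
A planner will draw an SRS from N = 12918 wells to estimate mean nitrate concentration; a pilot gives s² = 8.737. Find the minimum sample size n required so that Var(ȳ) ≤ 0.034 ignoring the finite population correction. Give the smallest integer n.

Without fpc, n₀ = s²/D = 8.737/0.034 = 256.9706.
Rounding up, n = 257.

257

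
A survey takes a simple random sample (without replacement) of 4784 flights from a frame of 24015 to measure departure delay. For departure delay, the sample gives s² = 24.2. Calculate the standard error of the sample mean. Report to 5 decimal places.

Under SRS without replacement, Var(ȳ) = (1 − f)·s²/n with f = n/N = 4784/24015 = 0.19920883.
Var(ȳ) = (1 − 0.19920883)·24.2/4784 = 0.80079117·0.0050585284 = 0.0040508249.
SE(ȳ) = √(0.0040508249) = 0.06365.

0.06365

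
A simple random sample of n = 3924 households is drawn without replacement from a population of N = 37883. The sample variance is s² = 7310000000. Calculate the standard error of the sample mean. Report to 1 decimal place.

1292.3

Under SRS without replacement, Var(ȳ) = (1 − f)·s²/n with f = n/N = 3924/37883 = 0.10358208.
Var(ȳ) = (1 − 0.10358208)·7310000000/3924 = 0.89641792·1.862895 × 10^6 = 1.6699325 × 10^6.
SE(ȳ) = √(1.6699325 × 10^6) = 1292.3.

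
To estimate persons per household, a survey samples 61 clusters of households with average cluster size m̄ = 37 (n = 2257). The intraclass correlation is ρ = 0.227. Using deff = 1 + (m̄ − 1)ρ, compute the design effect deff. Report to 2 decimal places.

deff = 1 + (37 − 1)·0.227 = 1 + 8.172 = 9.172.

9.17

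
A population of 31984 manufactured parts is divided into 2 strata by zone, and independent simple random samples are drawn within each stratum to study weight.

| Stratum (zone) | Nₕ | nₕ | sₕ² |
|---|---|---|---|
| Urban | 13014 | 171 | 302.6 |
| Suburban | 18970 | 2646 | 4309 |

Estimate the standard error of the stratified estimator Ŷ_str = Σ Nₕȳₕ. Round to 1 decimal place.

Var(Ŷ_str) = Σₕ Nₕ²(1 − fₕ)sₕ²/nₕ.
Urban: 13014²·(1 − 171/13014)·302.6/171 = 2.9576726 × 10^8.
Suburban: 18970²·(1 − 2646/18970)·4309/2646 = 5.0429025 × 10^8.
Sum = 8.0005751 × 10^8.
SE = √(8.0005751 × 10^8) = 28285.3.

28285.3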